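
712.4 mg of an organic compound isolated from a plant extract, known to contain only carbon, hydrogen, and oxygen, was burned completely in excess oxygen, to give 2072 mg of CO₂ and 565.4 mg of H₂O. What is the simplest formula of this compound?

C9H12O

mol C = 2.072 g CO₂ ÷ 44.009 g/mol = 0.047081 mol
mol H = 2 × 0.5654 g H₂O ÷ 18.015 g/mol = 0.062770 mol
mass O = 0.7124 − (0.56549 + 0.063272) = 0.083635 g → mol O = 0.083635 ÷ 15.999 = 0.0052275 mol
Divide by the smallest (0.0052275 mol): C 9.006, H 12.008, O 1.000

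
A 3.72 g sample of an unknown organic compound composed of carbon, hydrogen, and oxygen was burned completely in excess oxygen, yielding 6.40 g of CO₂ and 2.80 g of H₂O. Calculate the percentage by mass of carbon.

mol C = 6.40 g CO₂ ÷ 44.009 g/mol = 0.1454 mol
mol H = 2 × 2.80 g H₂O ÷ 18.015 g/mol = 0.3109 mol
mass O = 3.72 − (1.747 + 0.3133) = 1.660 g → mol O = 1.660 ÷ 15.999 = 0.1038 mol
mass % C = 1.747 g ÷ 3.72 g × 100%

47.0%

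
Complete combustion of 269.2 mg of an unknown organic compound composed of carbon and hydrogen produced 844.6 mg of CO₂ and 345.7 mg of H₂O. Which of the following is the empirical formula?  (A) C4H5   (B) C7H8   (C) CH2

(C) CH2

mol C = 0.8446 g CO₂ ÷ 44.009 g/mol = 0.019192 mol
mol H = 2 × 0.3457 g H₂O ÷ 18.015 g/mol = 0.038379 mol
Divide by the smallest (0.019192 mol): C 1.000, H 2.000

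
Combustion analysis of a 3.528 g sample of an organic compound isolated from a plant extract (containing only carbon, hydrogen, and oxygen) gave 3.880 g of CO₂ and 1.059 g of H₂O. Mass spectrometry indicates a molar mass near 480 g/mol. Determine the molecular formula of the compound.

mol C = 3.880 g CO₂ ÷ 44.009 g/mol = 0.088164 mol
mol H = 2 × 1.059 g H₂O ÷ 18.015 g/mol = 0.11757 mol
mass O = 3.528 − (1.0589 + 0.11851) = 2.3506 g → mol O = 2.3506 ÷ 15.999 = 0.14692 mol
Divide by the smallest (0.088164 mol): C 1.000, H 1.334, O 1.666
Multiplying each by 3 gives whole numbers: C 3.00, H 4.00, O 5.00
Empirical formula: C3H4O5
Empirical-formula mass = 120.06 g/mol; 480 ÷ 120.06 ≈ 4, so the molecular formula is C12H16O20.

C12H16O20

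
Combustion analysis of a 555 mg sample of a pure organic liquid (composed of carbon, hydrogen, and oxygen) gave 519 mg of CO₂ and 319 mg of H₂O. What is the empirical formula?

mol C = 0.519 g CO₂ ÷ 44.009 g/mol = 0.01179 mol
mol H = 2 × 0.319 g H₂O ÷ 18.015 g/mol = 0.03541 mol
mass O = 0.555 − (0.1416 + 0.03570) = 0.3777 g → mol O = 0.3777 ÷ 15.999 = 0.02360 mol
Divide by the smallest (0.01179 mol): C 1.000, H 3.003, O 2.002

CH3O2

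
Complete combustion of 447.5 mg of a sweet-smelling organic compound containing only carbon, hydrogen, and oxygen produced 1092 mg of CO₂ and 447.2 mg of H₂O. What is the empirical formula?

C4H8O

mol C = 1.092 g CO₂ ÷ 44.009 g/mol = 0.024813 mol
mol H = 2 × 0.4472 g H₂O ÷ 18.015 g/mol = 0.049648 mol
mass O = 0.4475 − (0.29803 + 0.050045) = 0.099425 g → mol O = 0.099425 ÷ 15.999 = 0.0062145 mol
Divide by the smallest (0.0062145 mol): C 3.993, H 7.989, O 1.000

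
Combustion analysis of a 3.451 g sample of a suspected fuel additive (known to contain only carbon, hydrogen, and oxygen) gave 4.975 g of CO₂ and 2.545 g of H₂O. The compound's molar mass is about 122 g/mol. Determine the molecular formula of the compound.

C4H10O4

mol C = 4.975 g CO₂ ÷ 44.009 g/mol = 0.11305 mol
mol H = 2 × 2.545 g H₂O ÷ 18.015 g/mol = 0.28254 mol
mass O = 3.451 − (1.3578 + 0.28480) = 1.8084 g → mol O = 1.8084 ÷ 15.999 = 0.11303 mol
Divide by the smallest (0.11303 mol): C 1.000, H 2.500, O 1.000
Multiplying each by 2 gives whole numbers: C 2.00, H 5.00, O 2.00
Empirical formula: C2H5O2
Empirical-formula mass = 61.06 g/mol; 122 ÷ 61.06 ≈ 2, so the molecular formula is C4H10O4.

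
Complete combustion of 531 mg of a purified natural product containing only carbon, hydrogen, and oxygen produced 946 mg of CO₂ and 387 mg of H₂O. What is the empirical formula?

mol C = 0.946 g CO₂ ÷ 44.009 g/mol = 0.02150 mol
mol H = 2 × 0.387 g H₂O ÷ 18.015 g/mol = 0.04296 mol
mass O = 0.531 − (0.2582 + 0.04331) = 0.2295 g → mol O = 0.2295 ÷ 15.999 = 0.01435 mol
Divide by the smallest (0.01435 mol): C 1.498, H 2.995, O 1.000
Multiplying each by 2 gives whole numbers: C 3.00, H 5.99, O 2.00

C3H6O2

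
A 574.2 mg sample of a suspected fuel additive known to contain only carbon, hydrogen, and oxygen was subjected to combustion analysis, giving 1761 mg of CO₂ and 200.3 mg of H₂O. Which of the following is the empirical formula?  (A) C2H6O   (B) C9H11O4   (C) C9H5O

mol C = 1.761 g CO₂ ÷ 44.009 g/mol = 0.040015 mol
mol H = 2 × 0.2003 g H₂O ÷ 18.015 g/mol = 0.022237 mol
mass O = 0.5742 − (0.48061 + 0.022415) = 0.071170 g → mol O = 0.071170 ÷ 15.999 = 0.0044484 mol
Divide by the smallest (0.0044484 mol): C 8.995, H 4.999, O 1.000

(C) C9H5O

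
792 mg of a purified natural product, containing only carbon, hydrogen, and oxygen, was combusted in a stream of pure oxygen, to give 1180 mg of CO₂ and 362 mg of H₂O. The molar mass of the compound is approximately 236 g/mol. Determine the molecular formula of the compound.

C8H12O8

mol C = 1.18 g CO₂ ÷ 44.009 g/mol = 0.02681 mol
mol H = 2 × 0.362 g H₂O ÷ 18.015 g/mol = 0.04019 mol
mass O = 0.792 − (0.3220 + 0.04051) = 0.4294 g → mol O = 0.4294 ÷ 15.999 = 0.02684 mol
Divide by the smallest (0.02681 mol): C 1.000, H 1.499, O 1.001
Multiplying each by 2 gives whole numbers: C 2.00, H 3.00, O 2.00
Empirical formula: C2H3O2
Empirical-formula mass = 59.04 g/mol; 236 ÷ 59.04 ≈ 4, so the molecular formula is C8H12O8.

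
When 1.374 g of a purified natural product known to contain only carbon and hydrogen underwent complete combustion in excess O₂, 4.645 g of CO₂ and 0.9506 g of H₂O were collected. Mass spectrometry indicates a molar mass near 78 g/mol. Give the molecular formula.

C6H6

mol C = 4.645 g CO₂ ÷ 44.009 g/mol = 0.10555 mol
mol H = 2 × 0.9506 g H₂O ÷ 18.015 g/mol = 0.10553 mol
Divide by the smallest (0.10553 mol): C 1.000, H 1.000
Empirical formula: CH
Empirical-formula mass = 13.02 g/mol; 78 ÷ 13.02 ≈ 6, so the molecular formula is C6H6.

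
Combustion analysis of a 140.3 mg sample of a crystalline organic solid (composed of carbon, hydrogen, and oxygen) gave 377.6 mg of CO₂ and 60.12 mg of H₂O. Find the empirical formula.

mol C = 0.3776 g CO₂ ÷ 44.009 g/mol = 0.0085801 mol
mol H = 2 × 0.06012 g H₂O ÷ 18.015 g/mol = 0.0066744 mol
mass O = 0.1403 − (0.10306 + 0.0067278) = 0.030517 g → mol O = 0.030517 ÷ 15.999 = 0.0019074 mol
Divide by the smallest (0.0019074 mol): C 4.498, H 3.499, O 1.000
Multiplying each by 2 gives whole numbers: C 9.00, H 7.00, O 2.00

C9H7O2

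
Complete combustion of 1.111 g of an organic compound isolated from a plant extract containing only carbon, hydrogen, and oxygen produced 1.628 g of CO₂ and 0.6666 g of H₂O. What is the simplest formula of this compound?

mol C = 1.628 g CO₂ ÷ 44.009 g/mol = 0.036992 mol
mol H = 2 × 0.6666 g H₂O ÷ 18.015 g/mol = 0.074005 mol
mass O = 1.111 − (0.44432 + 0.074597) = 0.59209 g → mol O = 0.59209 ÷ 15.999 = 0.037008 mol
Divide by the smallest (0.036992 mol): C 1.000, H 2.001, O 1.000

CH2O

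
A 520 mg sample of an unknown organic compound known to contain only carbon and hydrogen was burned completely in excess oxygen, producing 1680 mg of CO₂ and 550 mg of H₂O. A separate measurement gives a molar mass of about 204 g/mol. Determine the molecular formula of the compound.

mol C = 1.68 g CO₂ ÷ 44.009 g/mol = 0.03817 mol
mol H = 2 × 0.550 g H₂O ÷ 18.015 g/mol = 0.06106 mol
Divide by the smallest (0.03817 mol): C 1.000, H 1.600
Multiplying each by 5 gives whole numbers: C 5.00, H 8.00
Empirical formula: C5H8
Empirical-formula mass = 68.12 g/mol; 204 ÷ 68.12 ≈ 3, so the molecular formula is C15H24.

C15H24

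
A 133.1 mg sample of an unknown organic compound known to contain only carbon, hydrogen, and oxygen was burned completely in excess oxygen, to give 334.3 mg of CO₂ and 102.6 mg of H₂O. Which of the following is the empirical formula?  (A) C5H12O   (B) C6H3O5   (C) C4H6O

(C) C4H6O

mol C = 0.3343 g CO₂ ÷ 44.009 g/mol = 0.0075962 mol
mol H = 2 × 0.1026 g H₂O ÷ 18.015 g/mol = 0.011391 mol
mass O = 0.1331 − (0.091238 + 0.011482) = 0.030381 g → mol O = 0.030381 ÷ 15.999 = 0.0018989 mol
Divide by the smallest (0.0018989 mol): C 4.000, H 5.998, O 1.000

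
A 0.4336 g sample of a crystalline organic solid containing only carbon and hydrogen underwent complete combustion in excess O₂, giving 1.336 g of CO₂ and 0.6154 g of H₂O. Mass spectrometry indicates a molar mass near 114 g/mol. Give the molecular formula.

C8H18

mol C = 1.336 g CO₂ ÷ 44.009 g/mol = 0.030357 mol
mol H = 2 × 0.6154 g H₂O ÷ 18.015 g/mol = 0.068321 mol
Divide by the smallest (0.030357 mol): C 1.000, H 2.251
Multiplying each by 4 gives whole numbers: C 4.00, H 9.00
Empirical formula: C4H9
Empirical-formula mass = 57.12 g/mol; 114 ÷ 57.12 ≈ 2, so the molecular formula is C8H18.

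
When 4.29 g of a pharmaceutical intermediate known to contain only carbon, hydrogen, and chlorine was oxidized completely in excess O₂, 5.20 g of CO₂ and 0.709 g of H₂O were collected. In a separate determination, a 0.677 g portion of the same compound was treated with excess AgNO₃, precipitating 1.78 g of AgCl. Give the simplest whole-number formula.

C3H2Cl2

mol C = 5.20 g CO₂ ÷ 44.009 g/mol = 0.1182 mol
mol H = 2 × 0.709 g H₂O ÷ 18.015 g/mol = 0.07871 mol
From the AgCl data: mol Cl per gram of compound = (1.78 ÷ 143.318) ÷ 0.677 = 0.01835 mol/g, so in the 4.29 g combustion sample mol Cl = 0.07870 mol
Divide by the smallest (0.07870 mol): C 1.501, H 1.000, Cl 1.000
Multiplying each by 2 gives whole numbers: C 3.00, H 2.00, Cl 2.00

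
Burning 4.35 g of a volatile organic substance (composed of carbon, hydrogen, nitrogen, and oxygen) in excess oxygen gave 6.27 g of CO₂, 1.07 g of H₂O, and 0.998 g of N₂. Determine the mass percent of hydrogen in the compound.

mol C = 6.27 g CO₂ ÷ 44.009 g/mol = 0.1425 mol
mol H = 2 × 1.07 g H₂O ÷ 18.015 g/mol = 0.1188 mol
mol N = 2 × 0.998 g N₂ ÷ 28.014 g/mol = 0.07125 mol
mass O = 4.35 − (1.711 + 0.1197 + 0.9980) = 1.521 g → mol O = 1.521 ÷ 15.999 = 0.09507 mol
mass % H = 0.1197 g ÷ 4.35 g × 100%

2.8%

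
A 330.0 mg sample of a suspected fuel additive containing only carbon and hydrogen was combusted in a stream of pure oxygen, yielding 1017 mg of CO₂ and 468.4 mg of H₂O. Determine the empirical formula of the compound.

C4H9

mol C = 1.017 g CO₂ ÷ 44.009 g/mol = 0.023109 mol
mol H = 2 × 0.4684 g H₂O ÷ 18.015 g/mol = 0.052001 mol
Divide by the smallest (0.023109 mol): C 1.000, H 2.250
Multiplying each by 4 gives whole numbers: C 4.00, H 9.00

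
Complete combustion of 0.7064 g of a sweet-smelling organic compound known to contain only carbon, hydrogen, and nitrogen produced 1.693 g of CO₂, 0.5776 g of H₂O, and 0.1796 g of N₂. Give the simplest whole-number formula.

C3H5N

mol C = 1.693 g CO₂ ÷ 44.009 g/mol = 0.038469 mol
mol H = 2 × 0.5776 g H₂O ÷ 18.015 g/mol = 0.064124 mol
mol N = 2 × 0.1796 g N₂ ÷ 28.014 g/mol = 0.012822 mol
Divide by the smallest (0.012822 mol): C 3.000, H 5.001, N 1.000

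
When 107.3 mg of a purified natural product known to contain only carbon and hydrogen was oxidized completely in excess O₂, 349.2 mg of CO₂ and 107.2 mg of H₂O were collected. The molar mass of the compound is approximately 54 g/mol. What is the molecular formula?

C4H6

mol C = 0.3492 g CO₂ ÷ 44.009 g/mol = 0.0079347 mol
mol H = 2 × 0.1072 g H₂O ÷ 18.015 g/mol = 0.011901 mol
Divide by the smallest (0.0079347 mol): C 1.000, H 1.500
Multiplying each by 2 gives whole numbers: C 2.00, H 3.00
Empirical formula: C2H3
Empirical-formula mass = 27.05 g/mol; 54 ÷ 27.05 ≈ 2, so the molecular formula is C4H6.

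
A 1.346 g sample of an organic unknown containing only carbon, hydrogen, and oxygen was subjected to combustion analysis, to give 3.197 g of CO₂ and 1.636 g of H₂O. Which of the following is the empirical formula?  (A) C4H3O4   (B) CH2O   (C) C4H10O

mol C = 3.197 g CO₂ ÷ 44.009 g/mol = 0.072644 mol
mol H = 2 × 1.636 g H₂O ÷ 18.015 g/mol = 0.18163 mol
mass O = 1.346 − (0.87253 + 0.18308) = 0.29039 g → mol O = 0.29039 ÷ 15.999 = 0.018151 mol
Divide by the smallest (0.018151 mol): C 4.002, H 10.007, O 1.000

(C) C4H10O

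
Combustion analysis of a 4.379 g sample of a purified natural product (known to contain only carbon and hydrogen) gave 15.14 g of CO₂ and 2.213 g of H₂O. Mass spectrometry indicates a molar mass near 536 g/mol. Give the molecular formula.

mol C = 15.14 g CO₂ ÷ 44.009 g/mol = 0.34402 mol
mol H = 2 × 2.213 g H₂O ÷ 18.015 g/mol = 0.24568 mol
Divide by the smallest (0.24568 mol): C 1.400, H 1.000
Multiplying each by 5 gives whole numbers: C 7.00, H 5.00
Empirical formula: C7H5
Empirical-formula mass = 89.12 g/mol; 536 ÷ 89.12 ≈ 6, so the molecular formula is C42H30.

C42H30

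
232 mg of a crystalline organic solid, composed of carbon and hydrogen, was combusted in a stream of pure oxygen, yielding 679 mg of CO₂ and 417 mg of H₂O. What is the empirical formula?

CH3

mol C = 0.679 g CO₂ ÷ 44.009 g/mol = 0.01543 mol
mol H = 2 × 0.417 g H₂O ÷ 18.015 g/mol = 0.04629 mol
Divide by the smallest (0.01543 mol): C 1.000, H 3.001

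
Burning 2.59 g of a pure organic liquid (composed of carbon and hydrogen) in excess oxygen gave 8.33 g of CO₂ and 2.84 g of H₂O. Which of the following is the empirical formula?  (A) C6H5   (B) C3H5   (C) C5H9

mol C = 8.33 g CO₂ ÷ 44.009 g/mol = 0.1893 mol
mol H = 2 × 2.84 g H₂O ÷ 18.015 g/mol = 0.3153 mol
Divide by the smallest (0.1893 mol): C 1.000, H 1.666
Multiplying each by 3 gives whole numbers: C 3.00, H 5.00

(B) C3H5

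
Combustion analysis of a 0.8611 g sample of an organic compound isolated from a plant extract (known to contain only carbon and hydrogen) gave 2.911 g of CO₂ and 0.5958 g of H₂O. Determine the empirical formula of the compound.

mol C = 2.911 g CO₂ ÷ 44.009 g/mol = 0.066146 mol
mol H = 2 × 0.5958 g H₂O ÷ 18.015 g/mol = 0.066145 mol
Divide by the smallest (0.066145 mol): C 1.000, H 1.000

CH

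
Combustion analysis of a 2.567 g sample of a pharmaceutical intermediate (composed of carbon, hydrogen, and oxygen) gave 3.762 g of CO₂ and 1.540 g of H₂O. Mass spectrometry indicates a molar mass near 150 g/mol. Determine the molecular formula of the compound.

mol C = 3.762 g CO₂ ÷ 44.009 g/mol = 0.085483 mol
mol H = 2 × 1.540 g H₂O ÷ 18.015 g/mol = 0.17097 mol
mass O = 2.567 − (1.0267 + 0.17234) = 1.3679 g → mol O = 1.3679 ÷ 15.999 = 0.085501 mol
Divide by the smallest (0.085483 mol): C 1.000, H 2.000, O 1.000
Empirical formula: CH2O
Empirical-formula mass = 30.03 g/mol; 150 ÷ 30.03 ≈ 5, so the molecular formula is C5H10O5.

C5H10O5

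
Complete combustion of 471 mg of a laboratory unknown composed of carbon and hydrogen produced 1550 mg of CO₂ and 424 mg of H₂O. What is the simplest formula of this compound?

mol C = 1.55 g CO₂ ÷ 44.009 g/mol = 0.03522 mol
mol H = 2 × 0.424 g H₂O ÷ 18.015 g/mol = 0.04707 mol
Divide by the smallest (0.03522 mol): C 1.000, H 1.337
Multiplying each by 3 gives whole numbers: C 3.00, H 4.01

C3H4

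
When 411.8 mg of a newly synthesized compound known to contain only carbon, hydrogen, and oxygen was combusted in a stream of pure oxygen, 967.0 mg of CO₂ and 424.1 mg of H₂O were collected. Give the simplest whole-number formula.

C7H15O2

mol C = 0.9670 g CO₂ ÷ 44.009 g/mol = 0.021973 mol
mol H = 2 × 0.4241 g H₂O ÷ 18.015 g/mol = 0.047083 mol
mass O = 0.4118 − (0.26392 + 0.047460) = 0.10043 g → mol O = 0.10043 ÷ 15.999 = 0.0062770 mol
Divide by the smallest (0.0062770 mol): C 3.501, H 7.501, O 1.000
Multiplying each by 2 gives whole numbers: C 7.00, H 15.00, O 2.00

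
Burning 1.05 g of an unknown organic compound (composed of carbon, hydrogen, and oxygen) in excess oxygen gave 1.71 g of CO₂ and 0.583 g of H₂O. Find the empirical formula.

C6H10O5

mol C = 1.71 g CO₂ ÷ 44.009 g/mol = 0.03886 mol
mol H = 2 × 0.583 g H₂O ÷ 18.015 g/mol = 0.06472 mol
mass O = 1.05 − (0.4667 + 0.06524) = 0.5181 g → mol O = 0.5181 ÷ 15.999 = 0.03238 mol
Divide by the smallest (0.03238 mol): C 1.200, H 1.999, O 1.000
Multiplying each by 5 gives whole numbers: C 6.00, H 9.99, O 5.00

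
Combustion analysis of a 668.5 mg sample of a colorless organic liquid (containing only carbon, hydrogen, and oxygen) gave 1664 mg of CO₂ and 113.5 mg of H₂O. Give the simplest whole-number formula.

mol C = 1.664 g CO₂ ÷ 44.009 g/mol = 0.037810 mol
mol H = 2 × 0.1135 g H₂O ÷ 18.015 g/mol = 0.012601 mol
mass O = 0.6685 − (0.45414 + 0.012701) = 0.20166 g → mol O = 0.20166 ÷ 15.999 = 0.012604 mol
Divide by the smallest (0.012601 mol): C 3.001, H 1.000, O 1.000

C3HO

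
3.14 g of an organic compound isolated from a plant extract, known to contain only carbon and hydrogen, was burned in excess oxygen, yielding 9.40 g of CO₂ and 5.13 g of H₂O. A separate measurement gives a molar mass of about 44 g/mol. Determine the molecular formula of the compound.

C3H8

mol C = 9.40 g CO₂ ÷ 44.009 g/mol = 0.2136 mol
mol H = 2 × 5.13 g H₂O ÷ 18.015 g/mol = 0.5695 mol
Divide by the smallest (0.2136 mol): C 1.000, H 2.666
Multiplying each by 3 gives whole numbers: C 3.00, H 8.00
Empirical formula: C3H8
Empirical-formula mass = 44.10 g/mol; 44 ÷ 44.10 ≈ 1, so the molecular formula is C3H8.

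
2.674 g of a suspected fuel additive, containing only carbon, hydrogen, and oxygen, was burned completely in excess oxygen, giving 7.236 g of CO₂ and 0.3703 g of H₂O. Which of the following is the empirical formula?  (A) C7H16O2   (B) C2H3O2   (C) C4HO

(C) C4HO

mol C = 7.236 g CO₂ ÷ 44.009 g/mol = 0.16442 mol
mol H = 2 × 0.3703 g H₂O ÷ 18.015 g/mol = 0.041110 mol
mass O = 2.674 − (1.9749 + 0.041439) = 0.65770 g → mol O = 0.65770 ÷ 15.999 = 0.041109 mol
Divide by the smallest (0.041109 mol): C 4.000, H 1.000, O 1.000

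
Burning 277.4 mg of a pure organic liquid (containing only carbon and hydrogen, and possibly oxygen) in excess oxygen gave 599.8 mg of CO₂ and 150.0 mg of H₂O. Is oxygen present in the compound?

mol C = 0.5998 g CO₂ ÷ 44.009 g/mol = 0.013629 mol
mol H = 2 × 0.1500 g H₂O ÷ 18.015 g/mol = 0.016653 mol
C and H account for only 0.18048 g of the 0.2774 g sample; the remaining 0.096916 g must be oxygen.

yes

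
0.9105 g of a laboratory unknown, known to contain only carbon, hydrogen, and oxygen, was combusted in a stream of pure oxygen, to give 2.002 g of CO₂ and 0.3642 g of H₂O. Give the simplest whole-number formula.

mol C = 2.002 g CO₂ ÷ 44.009 g/mol = 0.045491 mol
mol H = 2 × 0.3642 g H₂O ÷ 18.015 g/mol = 0.040433 mol
mass O = 0.9105 − (0.54639 + 0.040756) = 0.32335 g → mol O = 0.32335 ÷ 15.999 = 0.020211 mol
Divide by the smallest (0.020211 mol): C 2.251, H 2.001, O 1.000
Multiplying each by 4 gives whole numbers: C 9.00, H 8.00, O 4.00

C9H8O4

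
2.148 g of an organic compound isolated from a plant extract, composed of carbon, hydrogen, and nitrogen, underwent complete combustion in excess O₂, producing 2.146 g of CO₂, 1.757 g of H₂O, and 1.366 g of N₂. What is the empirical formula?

CH4N2

mol C = 2.146 g CO₂ ÷ 44.009 g/mol = 0.048763 mol
mol H = 2 × 1.757 g H₂O ÷ 18.015 g/mol = 0.19506 mol
mol N = 2 × 1.366 g N₂ ÷ 28.014 g/mol = 0.097523 mol
Divide by the smallest (0.048763 mol): C 1.000, H 4.000, N 2.000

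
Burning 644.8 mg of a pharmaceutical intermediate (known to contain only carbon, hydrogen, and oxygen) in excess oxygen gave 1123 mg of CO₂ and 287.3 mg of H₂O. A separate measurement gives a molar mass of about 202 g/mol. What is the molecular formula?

C8H10O6

mol C = 1.123 g CO₂ ÷ 44.009 g/mol = 0.025518 mol
mol H = 2 × 0.2873 g H₂O ÷ 18.015 g/mol = 0.031896 mol
mass O = 0.6448 − (0.30649 + 0.032151) = 0.30616 g → mol O = 0.30616 ÷ 15.999 = 0.019136 mol
Divide by the smallest (0.019136 mol): C 1.333, H 1.667, O 1.000
Multiplying each by 3 gives whole numbers: C 4.00, H 5.00, O 3.00
Empirical formula: C4H5O3
Empirical-formula mass = 101.08 g/mol; 202 ÷ 101.08 ≈ 2, so the molecular formula is C8H10O6.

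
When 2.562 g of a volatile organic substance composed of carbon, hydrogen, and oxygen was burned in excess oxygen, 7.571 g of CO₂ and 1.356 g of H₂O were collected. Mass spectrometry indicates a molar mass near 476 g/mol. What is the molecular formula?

mol C = 7.571 g CO₂ ÷ 44.009 g/mol = 0.17203 mol
mol H = 2 × 1.356 g H₂O ÷ 18.015 g/mol = 0.15054 mol
mass O = 2.562 − (2.0663 + 0.15175) = 0.34397 g → mol O = 0.34397 ÷ 15.999 = 0.021499 mol
Divide by the smallest (0.021499 mol): C 8.002, H 7.002, O 1.000
Empirical formula: C8H7O
Empirical-formula mass = 119.14 g/mol; 476 ÷ 119.14 ≈ 4, so the molecular formula is C32H28O4.

C32H28O4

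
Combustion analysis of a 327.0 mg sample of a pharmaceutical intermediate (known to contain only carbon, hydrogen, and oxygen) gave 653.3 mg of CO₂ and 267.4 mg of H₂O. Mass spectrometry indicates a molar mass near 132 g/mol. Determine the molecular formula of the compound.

mol C = 0.6533 g CO₂ ÷ 44.009 g/mol = 0.014845 mol
mol H = 2 × 0.2674 g H₂O ÷ 18.015 g/mol = 0.029686 mol
mass O = 0.3270 − (0.17830 + 0.029924) = 0.11878 g → mol O = 0.11878 ÷ 15.999 = 0.0074240 mol
Divide by the smallest (0.0074240 mol): C 2.000, H 3.999, O 1.000
Empirical formula: C2H4O
Empirical-formula mass = 44.05 g/mol; 132 ÷ 44.05 ≈ 3, so the molecular formula is C6H12O3.

C6H12O3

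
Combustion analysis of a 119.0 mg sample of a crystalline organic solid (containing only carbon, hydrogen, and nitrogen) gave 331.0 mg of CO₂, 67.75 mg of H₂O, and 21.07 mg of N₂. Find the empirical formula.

mol C = 0.3310 g CO₂ ÷ 44.009 g/mol = 0.0075212 mol
mol H = 2 × 0.06775 g H₂O ÷ 18.015 g/mol = 0.0075215 mol
mol N = 2 × 0.02107 g N₂ ÷ 28.014 g/mol = 0.0015042 mol
Divide by the smallest (0.0015042 mol): C 5.000, H 5.000, N 1.000

C5H5N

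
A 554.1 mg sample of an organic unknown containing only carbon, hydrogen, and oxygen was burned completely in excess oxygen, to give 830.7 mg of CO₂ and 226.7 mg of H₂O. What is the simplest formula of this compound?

C3H4O3

mol C = 0.8307 g CO₂ ÷ 44.009 g/mol = 0.018876 mol
mol H = 2 × 0.2267 g H₂O ÷ 18.015 g/mol = 0.025168 mol
mass O = 0.5541 − (0.22672 + 0.025369) = 0.30201 g → mol O = 0.30201 ÷ 15.999 = 0.018877 mol
Divide by the smallest (0.018876 mol): C 1.000, H 1.333, O 1.000
Multiplying each by 3 gives whole numbers: C 3.00, H 4.00, O 3.00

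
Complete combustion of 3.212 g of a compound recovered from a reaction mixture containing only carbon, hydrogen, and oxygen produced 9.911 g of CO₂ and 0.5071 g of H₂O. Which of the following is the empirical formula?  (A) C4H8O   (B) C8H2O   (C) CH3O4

mol C = 9.911 g CO₂ ÷ 44.009 g/mol = 0.22520 mol
mol H = 2 × 0.5071 g H₂O ÷ 18.015 g/mol = 0.056298 mol
mass O = 3.212 − (2.7049 + 0.056748) = 0.45033 g → mol O = 0.45033 ÷ 15.999 = 0.028147 mol
Divide by the smallest (0.028147 mol): C 8.001, H 2.000, O 1.000

(B) C8H2O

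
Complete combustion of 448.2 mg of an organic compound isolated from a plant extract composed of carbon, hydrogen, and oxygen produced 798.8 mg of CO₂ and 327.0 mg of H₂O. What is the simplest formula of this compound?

mol C = 0.7988 g CO₂ ÷ 44.009 g/mol = 0.018151 mol
mol H = 2 × 0.3270 g H₂O ÷ 18.015 g/mol = 0.036303 mol
mass O = 0.4482 − (0.21801 + 0.036594) = 0.19360 g → mol O = 0.19360 ÷ 15.999 = 0.012101 mol
Divide by the smallest (0.012101 mol): C 1.500, H 3.000, O 1.000
Multiplying each by 2 gives whole numbers: C 3.00, H 6.00, O 2.00

C3H6O2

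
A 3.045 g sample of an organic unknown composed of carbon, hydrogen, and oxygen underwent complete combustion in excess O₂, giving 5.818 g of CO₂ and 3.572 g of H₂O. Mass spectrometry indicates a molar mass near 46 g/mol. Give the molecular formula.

C2H6O

mol C = 5.818 g CO₂ ÷ 44.009 g/mol = 0.13220 mol
mol H = 2 × 3.572 g H₂O ÷ 18.015 g/mol = 0.39656 mol
mass O = 3.045 − (1.5879 + 0.39973) = 1.0574 g → mol O = 1.0574 ÷ 15.999 = 0.066092 mol
Divide by the smallest (0.066092 mol): C 2.000, H 6.000, O 1.000
Empirical formula: C2H6O
Empirical-formula mass = 46.07 g/mol; 46 ÷ 46.07 ≈ 1, so the molecular formula is C2H6O.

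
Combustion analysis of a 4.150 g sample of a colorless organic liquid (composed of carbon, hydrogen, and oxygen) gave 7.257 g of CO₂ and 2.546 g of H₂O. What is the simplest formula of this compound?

mol C = 7.257 g CO₂ ÷ 44.009 g/mol = 0.16490 mol
mol H = 2 × 2.546 g H₂O ÷ 18.015 g/mol = 0.28265 mol
mass O = 4.150 − (1.9806 + 0.28491) = 1.8845 g → mol O = 1.8845 ÷ 15.999 = 0.11779 mol
Divide by the smallest (0.11779 mol): C 1.400, H 2.400, O 1.000
Multiplying each by 5 gives whole numbers: C 7.00, H 12.00, O 5.00

C7H12O5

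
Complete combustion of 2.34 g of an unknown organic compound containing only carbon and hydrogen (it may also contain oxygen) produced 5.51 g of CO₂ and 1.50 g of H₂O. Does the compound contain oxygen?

mol C = 5.51 g CO₂ ÷ 44.009 g/mol = 0.1252 mol
mol H = 2 × 1.50 g H₂O ÷ 18.015 g/mol = 0.1665 mol
C and H account for only 1.672 g of the 2.34 g sample; the remaining 0.6683 g must be oxygen.

yes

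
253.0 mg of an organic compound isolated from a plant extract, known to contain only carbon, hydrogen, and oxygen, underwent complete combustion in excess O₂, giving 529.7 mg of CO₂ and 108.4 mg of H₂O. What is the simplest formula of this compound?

mol C = 0.5297 g CO₂ ÷ 44.009 g/mol = 0.012036 mol
mol H = 2 × 0.1084 g H₂O ÷ 18.015 g/mol = 0.012034 mol
mass O = 0.2530 − (0.14457 + 0.012131) = 0.096303 g → mol O = 0.096303 ÷ 15.999 = 0.0060193 mol
Divide by the smallest (0.0060193 mol): C 2.000, H 1.999, O 1.000

C2H2O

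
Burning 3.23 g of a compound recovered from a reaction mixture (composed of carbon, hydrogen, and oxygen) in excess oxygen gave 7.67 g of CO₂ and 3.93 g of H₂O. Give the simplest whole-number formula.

C4H10O

mol C = 7.67 g CO₂ ÷ 44.009 g/mol = 0.1743 mol
mol H = 2 × 3.93 g H₂O ÷ 18.015 g/mol = 0.4363 mol
mass O = 3.23 − (2.093 + 0.4398) = 0.6969 g → mol O = 0.6969 ÷ 15.999 = 0.04356 mol
Divide by the smallest (0.04356 mol): C 4.001, H 10.016, O 1.000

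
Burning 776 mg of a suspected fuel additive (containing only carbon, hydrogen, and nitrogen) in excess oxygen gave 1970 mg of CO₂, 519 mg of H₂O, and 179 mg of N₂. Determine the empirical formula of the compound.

mol C = 1.97 g CO₂ ÷ 44.009 g/mol = 0.04476 mol
mol H = 2 × 0.519 g H₂O ÷ 18.015 g/mol = 0.05762 mol
mol N = 2 × 0.179 g N₂ ÷ 28.014 g/mol = 0.01278 mol
Divide by the smallest (0.01278 mol): C 3.503, H 4.509, N 1.000
Multiplying each by 2 gives whole numbers: C 7.01, H 9.02, N 2.00

C7H9N2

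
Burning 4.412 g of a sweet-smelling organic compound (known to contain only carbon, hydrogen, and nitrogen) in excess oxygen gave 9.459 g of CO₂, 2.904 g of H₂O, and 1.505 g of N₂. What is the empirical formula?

mol C = 9.459 g CO₂ ÷ 44.009 g/mol = 0.21493 mol
mol H = 2 × 2.904 g H₂O ÷ 18.015 g/mol = 0.32240 mol
mol N = 2 × 1.505 g N₂ ÷ 28.014 g/mol = 0.10745 mol
Divide by the smallest (0.10745 mol): C 2.000, H 3.001, N 1.000

C2H3N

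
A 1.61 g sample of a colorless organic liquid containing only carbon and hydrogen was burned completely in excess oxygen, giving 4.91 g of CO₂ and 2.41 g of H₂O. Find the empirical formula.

mol C = 4.91 g CO₂ ÷ 44.009 g/mol = 0.1116 mol
mol H = 2 × 2.41 g H₂O ÷ 18.015 g/mol = 0.2676 mol
Divide by the smallest (0.1116 mol): C 1.000, H 2.398
Multiplying each by 5 gives whole numbers: C 5.00, H 11.99

C5H12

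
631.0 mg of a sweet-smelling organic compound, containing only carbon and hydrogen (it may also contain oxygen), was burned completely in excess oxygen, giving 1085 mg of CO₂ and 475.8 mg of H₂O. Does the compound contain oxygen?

mol C = 1.085 g CO₂ ÷ 44.009 g/mol = 0.024654 mol
mol H = 2 × 0.4758 g H₂O ÷ 18.015 g/mol = 0.052823 mol
C and H account for only 0.34936 g of the 0.6310 g sample; the remaining 0.28164 g must be oxygen.

yes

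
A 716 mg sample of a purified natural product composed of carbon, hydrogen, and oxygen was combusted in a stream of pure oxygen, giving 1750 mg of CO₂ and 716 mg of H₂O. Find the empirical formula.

mol C = 1.75 g CO₂ ÷ 44.009 g/mol = 0.03976 mol
mol H = 2 × 0.716 g H₂O ÷ 18.015 g/mol = 0.07949 mol
mass O = 0.716 − (0.4776 + 0.08013) = 0.1583 g → mol O = 0.1583 ÷ 15.999 = 0.009892 mol
Divide by the smallest (0.009892 mol): C 4.020, H 8.036, O 1.000

C4H8O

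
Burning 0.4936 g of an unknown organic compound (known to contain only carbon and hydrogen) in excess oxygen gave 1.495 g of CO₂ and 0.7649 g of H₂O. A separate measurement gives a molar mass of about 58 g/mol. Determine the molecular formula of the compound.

mol C = 1.495 g CO₂ ÷ 44.009 g/mol = 0.033970 mol
mol H = 2 × 0.7649 g H₂O ÷ 18.015 g/mol = 0.084918 mol
Divide by the smallest (0.033970 mol): C 1.000, H 2.500
Multiplying each by 2 gives whole numbers: C 2.00, H 5.00
Empirical formula: C2H5
Empirical-formula mass = 29.06 g/mol; 58 ÷ 29.06 ≈ 2, so the molecular formula is C4H10.

C4H10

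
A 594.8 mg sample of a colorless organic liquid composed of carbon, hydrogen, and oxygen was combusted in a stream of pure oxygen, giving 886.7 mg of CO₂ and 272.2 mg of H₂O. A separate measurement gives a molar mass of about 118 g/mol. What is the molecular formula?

mol C = 0.8867 g CO₂ ÷ 44.009 g/mol = 0.020148 mol
mol H = 2 × 0.2722 g H₂O ÷ 18.015 g/mol = 0.030219 mol
mass O = 0.5948 − (0.24200 + 0.030461) = 0.32234 g → mol O = 0.32234 ÷ 15.999 = 0.020147 mol
Divide by the smallest (0.020147 mol): C 1.000, H 1.500, O 1.000
Multiplying each by 2 gives whole numbers: C 2.00, H 3.00, O 2.00
Empirical formula: C2H3O2
Empirical-formula mass = 59.04 g/mol; 118 ÷ 59.04 ≈ 2, so the molecular formula is C4H6O4.

C4H6O4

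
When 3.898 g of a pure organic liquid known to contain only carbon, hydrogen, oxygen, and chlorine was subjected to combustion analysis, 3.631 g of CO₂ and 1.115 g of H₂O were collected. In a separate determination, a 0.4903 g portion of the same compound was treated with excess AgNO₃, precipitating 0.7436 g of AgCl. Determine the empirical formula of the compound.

mol C = 3.631 g CO₂ ÷ 44.009 g/mol = 0.082506 mol
mol H = 2 × 1.115 g H₂O ÷ 18.015 g/mol = 0.12379 mol
From the AgCl data: mol Cl per gram of compound = (0.7436 ÷ 143.318) ÷ 0.4903 = 0.010582 mol/g, so in the 3.898 g combustion sample mol Cl = 0.041249 mol
mass O = 3.898 − (0.99098 + 0.12478 + 1.4623) = 1.3200 g → mol O = 1.3200 ÷ 15.999 = 0.082502 mol
Divide by the smallest (0.041249 mol): C 2.000, H 3.001, Cl 1.000, O 2.000

C2H3ClO2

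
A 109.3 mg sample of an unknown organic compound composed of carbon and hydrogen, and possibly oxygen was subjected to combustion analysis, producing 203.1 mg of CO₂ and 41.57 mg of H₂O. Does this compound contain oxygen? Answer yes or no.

mol C = 0.2031 g CO₂ ÷ 44.009 g/mol = 0.0046150 mol
mol H = 2 × 0.04157 g H₂O ÷ 18.015 g/mol = 0.0046150 mol
C and H account for only 0.060082 g of the 0.1093 g sample; the remaining 0.049218 g must be oxygen.

yes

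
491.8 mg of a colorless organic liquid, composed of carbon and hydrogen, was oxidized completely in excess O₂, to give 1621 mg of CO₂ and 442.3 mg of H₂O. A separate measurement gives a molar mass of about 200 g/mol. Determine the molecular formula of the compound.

mol C = 1.621 g CO₂ ÷ 44.009 g/mol = 0.036833 mol
mol H = 2 × 0.4423 g H₂O ÷ 18.015 g/mol = 0.049104 mol
Divide by the smallest (0.036833 mol): C 1.000, H 1.333
Multiplying each by 3 gives whole numbers: C 3.00, H 4.00
Empirical formula: C3H4
Empirical-formula mass = 40.06 g/mol; 200 ÷ 40.06 ≈ 5, so the molecular formula is C15H20.

C15H20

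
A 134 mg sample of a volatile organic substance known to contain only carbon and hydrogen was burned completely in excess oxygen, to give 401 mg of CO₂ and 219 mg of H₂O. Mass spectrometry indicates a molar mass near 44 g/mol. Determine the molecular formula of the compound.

mol C = 0.401 g CO₂ ÷ 44.009 g/mol = 0.009112 mol
mol H = 2 × 0.219 g H₂O ÷ 18.015 g/mol = 0.02431 mol
Divide by the smallest (0.009112 mol): C 1.000, H 2.668
Multiplying each by 3 gives whole numbers: C 3.00, H 8.00
Empirical formula: C3H8
Empirical-formula mass = 44.10 g/mol; 44 ÷ 44.10 ≈ 1, so the molecular formula is C3H8.

C3H8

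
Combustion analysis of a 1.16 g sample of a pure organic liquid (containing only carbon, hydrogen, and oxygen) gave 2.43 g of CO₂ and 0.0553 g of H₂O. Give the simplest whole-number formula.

mol C = 2.43 g CO₂ ÷ 44.009 g/mol = 0.05522 mol
mol H = 2 × 0.0553 g H₂O ÷ 18.015 g/mol = 0.006139 mol
mass O = 1.16 − (0.6632 + 0.006188) = 0.4906 g → mol O = 0.4906 ÷ 15.999 = 0.03067 mol
Divide by the smallest (0.006139 mol): C 8.994, H 1.000, O 4.995

C9HO5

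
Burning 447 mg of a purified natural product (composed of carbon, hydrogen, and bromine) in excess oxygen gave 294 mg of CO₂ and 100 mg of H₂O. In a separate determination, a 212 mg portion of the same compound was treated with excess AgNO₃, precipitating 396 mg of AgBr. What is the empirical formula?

mol C = 0.294 g CO₂ ÷ 44.009 g/mol = 0.006680 mol
mol H = 2 × 0.100 g H₂O ÷ 18.015 g/mol = 0.01110 mol
From the AgBr data: mol Br per gram of compound = (0.396 ÷ 187.772) ÷ 0.212 = 0.009948 mol/g, so in the 0.447 g combustion sample mol Br = 0.004447 mol
Divide by the smallest (0.004447 mol): C 1.502, H 2.497, Br 1.000
Multiplying each by 2 gives whole numbers: C 3.00, H 4.99, Br 2.00

C3H5Br2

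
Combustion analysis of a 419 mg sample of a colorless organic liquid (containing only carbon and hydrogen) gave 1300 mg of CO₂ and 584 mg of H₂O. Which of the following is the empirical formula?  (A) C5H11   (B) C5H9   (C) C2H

mol C = 1.30 g CO₂ ÷ 44.009 g/mol = 0.02954 mol
mol H = 2 × 0.584 g H₂O ÷ 18.015 g/mol = 0.06483 mol
Divide by the smallest (0.02954 mol): C 1.000, H 2.195
Multiplying each by 5 gives whole numbers: C 5.00, H 10.97

(A) C5H11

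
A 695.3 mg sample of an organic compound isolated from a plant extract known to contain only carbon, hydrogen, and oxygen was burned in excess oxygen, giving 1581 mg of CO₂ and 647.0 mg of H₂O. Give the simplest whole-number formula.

mol C = 1.581 g CO₂ ÷ 44.009 g/mol = 0.035924 mol
mol H = 2 × 0.6470 g H₂O ÷ 18.015 g/mol = 0.071829 mol
mass O = 0.6953 − (0.43149 + 0.072404) = 0.19141 g → mol O = 0.19141 ÷ 15.999 = 0.011964 mol
Divide by the smallest (0.011964 mol): C 3.003, H 6.004, O 1.000

C3H6O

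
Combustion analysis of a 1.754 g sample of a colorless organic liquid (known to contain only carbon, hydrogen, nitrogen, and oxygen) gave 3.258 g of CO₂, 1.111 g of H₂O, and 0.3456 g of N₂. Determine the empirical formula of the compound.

C3H5NO

mol C = 3.258 g CO₂ ÷ 44.009 g/mol = 0.074030 mol
mol H = 2 × 1.111 g H₂O ÷ 18.015 g/mol = 0.12334 mol
mol N = 2 × 0.3456 g N₂ ÷ 28.014 g/mol = 0.024673 mol
mass O = 1.754 − (0.88918 + 0.12433 + 0.34560) = 0.39489 g → mol O = 0.39489 ÷ 15.999 = 0.024682 mol
Divide by the smallest (0.024673 mol): C 3.000, H 4.999, N 1.000, O 1.000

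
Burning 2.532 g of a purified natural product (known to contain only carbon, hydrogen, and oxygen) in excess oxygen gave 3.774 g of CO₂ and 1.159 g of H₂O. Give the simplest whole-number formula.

mol C = 3.774 g CO₂ ÷ 44.009 g/mol = 0.085755 mol
mol H = 2 × 1.159 g H₂O ÷ 18.015 g/mol = 0.12867 mol
mass O = 2.532 − (1.0300 + 0.12970) = 1.3723 g → mol O = 1.3723 ÷ 15.999 = 0.085774 mol
Divide by the smallest (0.085755 mol): C 1.000, H 1.500, O 1.000
Multiplying each by 2 gives whole numbers: C 2.00, H 3.00, O 2.00

C2H3O2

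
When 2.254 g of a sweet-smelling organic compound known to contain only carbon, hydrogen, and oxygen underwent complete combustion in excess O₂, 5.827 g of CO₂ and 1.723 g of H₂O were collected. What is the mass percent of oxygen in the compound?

20.89%

mol C = 5.827 g CO₂ ÷ 44.009 g/mol = 0.13240 mol
mol H = 2 × 1.723 g H₂O ÷ 18.015 g/mol = 0.19129 mol
mass O = 2.254 − (1.5903 + 0.19282) = 0.47087 g → mol O = 0.47087 ÷ 15.999 = 0.029431 mol
mass % O = 0.47087 g ÷ 2.254 g × 100%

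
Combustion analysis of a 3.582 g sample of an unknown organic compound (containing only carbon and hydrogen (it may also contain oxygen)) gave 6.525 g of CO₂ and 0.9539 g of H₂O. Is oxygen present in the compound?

mol C = 6.525 g CO₂ ÷ 44.009 g/mol = 0.14827 mol
mol H = 2 × 0.9539 g H₂O ÷ 18.015 g/mol = 0.10590 mol
C and H account for only 1.8876 g of the 3.582 g sample; the remaining 1.6944 g must be oxygen.

yes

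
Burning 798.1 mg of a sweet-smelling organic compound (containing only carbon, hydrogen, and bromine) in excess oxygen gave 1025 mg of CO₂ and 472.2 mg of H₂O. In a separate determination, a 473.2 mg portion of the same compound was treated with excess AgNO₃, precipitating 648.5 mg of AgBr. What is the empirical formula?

C4H9Br

mol C = 1.025 g CO₂ ÷ 44.009 g/mol = 0.023291 mol
mol H = 2 × 0.4722 g H₂O ÷ 18.015 g/mol = 0.052423 mol
From the AgBr data: mol Br per gram of compound = (0.6485 ÷ 187.772) ÷ 0.4732 = 0.0072985 mol/g, so in the 0.7981 g combustion sample mol Br = 0.0058249 mol
Divide by the smallest (0.0058249 mol): C 3.998, H 9.000, Br 1.000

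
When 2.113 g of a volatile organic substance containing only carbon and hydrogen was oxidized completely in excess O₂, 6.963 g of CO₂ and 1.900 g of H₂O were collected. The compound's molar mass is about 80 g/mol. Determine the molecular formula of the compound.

C6H8

mol C = 6.963 g CO₂ ÷ 44.009 g/mol = 0.15822 mol
mol H = 2 × 1.900 g H₂O ÷ 18.015 g/mol = 0.21094 mol
Divide by the smallest (0.15822 mol): C 1.000, H 1.333
Multiplying each by 3 gives whole numbers: C 3.00, H 4.00
Empirical formula: C3H4
Empirical-formula mass = 40.06 g/mol; 80 ÷ 40.06 ≈ 2, so the molecular formula is C6H8.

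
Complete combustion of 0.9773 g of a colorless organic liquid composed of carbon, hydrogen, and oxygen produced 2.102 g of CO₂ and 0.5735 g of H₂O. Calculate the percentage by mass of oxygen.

34.73%

mol C = 2.102 g CO₂ ÷ 44.009 g/mol = 0.047763 mol
mol H = 2 × 0.5735 g H₂O ÷ 18.015 g/mol = 0.063669 mol
mass O = 0.9773 − (0.57368 + 0.064179) = 0.33944 g → mol O = 0.33944 ÷ 15.999 = 0.021216 mol
mass % O = 0.33944 g ÷ 0.9773 g × 100%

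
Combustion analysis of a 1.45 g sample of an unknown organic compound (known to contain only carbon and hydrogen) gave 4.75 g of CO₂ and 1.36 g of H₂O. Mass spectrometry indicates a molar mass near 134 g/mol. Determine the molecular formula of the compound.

mol C = 4.75 g CO₂ ÷ 44.009 g/mol = 0.1079 mol
mol H = 2 × 1.36 g H₂O ÷ 18.015 g/mol = 0.1510 mol
Divide by the smallest (0.1079 mol): C 1.000, H 1.399
Multiplying each by 5 gives whole numbers: C 5.00, H 6.99
Empirical formula: C5H7
Empirical-formula mass = 67.11 g/mol; 134 ÷ 67.11 ≈ 2, so the molecular formula is C10H14.

C10H14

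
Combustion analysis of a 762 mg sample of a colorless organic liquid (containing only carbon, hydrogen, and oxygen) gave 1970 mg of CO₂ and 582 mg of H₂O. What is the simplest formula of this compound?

C9H13O2

mol C = 1.97 g CO₂ ÷ 44.009 g/mol = 0.04476 mol
mol H = 2 × 0.582 g H₂O ÷ 18.015 g/mol = 0.06461 mol
mass O = 0.762 − (0.5377 + 0.06513) = 0.1592 g → mol O = 0.1592 ÷ 15.999 = 0.009952 mol
Divide by the smallest (0.009952 mol): C 4.498, H 6.493, O 1.000
Multiplying each by 2 gives whole numbers: C 9.00, H 12.99, O 2.00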